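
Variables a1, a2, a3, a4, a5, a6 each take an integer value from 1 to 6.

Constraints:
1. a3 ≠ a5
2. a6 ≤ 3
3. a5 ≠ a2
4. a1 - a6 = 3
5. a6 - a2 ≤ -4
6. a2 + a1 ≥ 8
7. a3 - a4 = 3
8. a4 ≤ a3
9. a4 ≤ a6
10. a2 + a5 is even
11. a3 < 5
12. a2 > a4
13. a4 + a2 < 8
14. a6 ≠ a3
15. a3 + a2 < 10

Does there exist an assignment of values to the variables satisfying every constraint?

Satisfiable

Setting (a1, a2, a3, a4, a5, a6) = (4, 5, 4, 1, 3, 1) satisfies everything: constraint 4: a1 - a6 = 3; constraint 5: a6 - a2 = -4, and the others follow.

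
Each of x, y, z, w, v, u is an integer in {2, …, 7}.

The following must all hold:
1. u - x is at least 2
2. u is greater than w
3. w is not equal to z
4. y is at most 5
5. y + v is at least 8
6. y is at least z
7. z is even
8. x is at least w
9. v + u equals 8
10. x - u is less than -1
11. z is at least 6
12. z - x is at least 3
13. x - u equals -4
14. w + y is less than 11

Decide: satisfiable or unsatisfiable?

Unsatisfiable

From constraint 11: z ≥ 6. From constraints 4 and 6: z ≤ y and y ≤ 5, so z ≤ 5. But 5 < 6, so no value of z works.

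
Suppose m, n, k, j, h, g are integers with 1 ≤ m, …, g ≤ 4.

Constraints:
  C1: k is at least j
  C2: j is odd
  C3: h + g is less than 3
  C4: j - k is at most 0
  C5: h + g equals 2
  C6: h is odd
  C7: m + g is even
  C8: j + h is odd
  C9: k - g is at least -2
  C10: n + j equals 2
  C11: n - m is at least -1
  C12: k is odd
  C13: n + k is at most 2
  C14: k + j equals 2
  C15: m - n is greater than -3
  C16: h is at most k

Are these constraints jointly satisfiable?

Unsatisfiable

Constraint 2 makes j odd and constraint 6 makes h odd, so j + h must be even. Constraint 8 says j + h is odd — contradiction.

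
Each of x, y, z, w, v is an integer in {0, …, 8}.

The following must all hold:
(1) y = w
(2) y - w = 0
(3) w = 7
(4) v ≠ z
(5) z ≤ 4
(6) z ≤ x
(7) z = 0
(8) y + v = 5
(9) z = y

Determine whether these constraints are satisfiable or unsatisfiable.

Unsatisfiable

Constraint 7 fixes z = 0 and constraint 3 fixes w = 7. Constraints 1 and 9 give z = y = w, so z = w. But 0 ≠ 7 — contradiction.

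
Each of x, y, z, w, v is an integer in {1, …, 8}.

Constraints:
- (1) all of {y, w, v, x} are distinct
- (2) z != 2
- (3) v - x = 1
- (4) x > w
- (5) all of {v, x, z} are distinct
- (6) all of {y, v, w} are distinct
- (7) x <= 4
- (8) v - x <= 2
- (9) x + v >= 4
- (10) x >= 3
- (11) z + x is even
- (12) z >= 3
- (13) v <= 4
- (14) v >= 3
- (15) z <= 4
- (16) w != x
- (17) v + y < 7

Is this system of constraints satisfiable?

Constraints 7, 10, 12, 13, 14, and 15 confine each of v, x, z to the 2 values {3, 4}.
Constraint 5 requires all 3 of them to be distinct, but only 2 values are available — impossible by the pigeonhole principle.

Unsatisfiable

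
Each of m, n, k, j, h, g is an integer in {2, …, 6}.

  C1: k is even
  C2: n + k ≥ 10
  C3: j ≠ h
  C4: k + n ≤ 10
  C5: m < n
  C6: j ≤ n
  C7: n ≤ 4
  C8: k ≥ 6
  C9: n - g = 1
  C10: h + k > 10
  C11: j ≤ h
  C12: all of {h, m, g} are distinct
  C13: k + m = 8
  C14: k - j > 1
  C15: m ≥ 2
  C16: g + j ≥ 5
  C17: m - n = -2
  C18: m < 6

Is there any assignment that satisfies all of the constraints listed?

Satisfiable

Setting (m, n, k, j, h, g) = (2, 4, 6, 4, 6, 3) satisfies everything: constraint 2: n + k = 10; constraint 4: k + n = 10; constraint 9: n - g = 1, and the others follow.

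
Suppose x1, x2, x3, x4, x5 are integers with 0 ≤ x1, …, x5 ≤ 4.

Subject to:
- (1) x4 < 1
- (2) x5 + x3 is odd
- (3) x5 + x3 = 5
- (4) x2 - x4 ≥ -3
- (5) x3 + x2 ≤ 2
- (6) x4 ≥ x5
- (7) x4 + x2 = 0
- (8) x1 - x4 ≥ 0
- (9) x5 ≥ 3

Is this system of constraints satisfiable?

From constraints 6 and 9: x4 ≥ x5 and x5 ≥ 3, so x4 ≥ 3. From constraint 1: x4 ≤ 0. But 0 < 3, so no value of x4 works.

Unsatisfiable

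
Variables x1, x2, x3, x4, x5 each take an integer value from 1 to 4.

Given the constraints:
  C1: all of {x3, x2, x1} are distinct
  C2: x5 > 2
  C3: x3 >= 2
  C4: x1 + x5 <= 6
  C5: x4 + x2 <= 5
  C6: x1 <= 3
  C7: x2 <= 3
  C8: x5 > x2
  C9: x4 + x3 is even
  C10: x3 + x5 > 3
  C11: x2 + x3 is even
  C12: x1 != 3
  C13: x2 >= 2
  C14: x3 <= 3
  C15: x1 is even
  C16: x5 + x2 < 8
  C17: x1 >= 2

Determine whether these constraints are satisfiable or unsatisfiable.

Unsatisfiable

Constraints 3, 6, 7, 13, 14, and 17 confine each of x3, x2, x1 to the 2 values {2, 3}.
Constraint 1 requires all 3 of them to be distinct, but only 2 values are available — impossible by the pigeonhole principle.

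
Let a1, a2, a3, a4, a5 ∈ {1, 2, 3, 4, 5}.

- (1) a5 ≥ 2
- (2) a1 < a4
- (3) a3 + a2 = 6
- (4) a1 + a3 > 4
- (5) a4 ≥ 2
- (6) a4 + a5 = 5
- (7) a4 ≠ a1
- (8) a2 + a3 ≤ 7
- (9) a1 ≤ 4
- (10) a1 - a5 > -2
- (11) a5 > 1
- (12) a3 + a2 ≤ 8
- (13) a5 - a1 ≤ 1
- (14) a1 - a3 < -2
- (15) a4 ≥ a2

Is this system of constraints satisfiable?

The assignment a1 = 2, a2 = 1, a3 = 5, a4 = 3, a5 = 2 works:
  constraint 3 holds since a3 + a2 = 6.
  constraint 4 holds since a1 + a3 = 7.
  constraint 6 holds since a4 + a5 = 5.
The rest check out directly.

Satisfiable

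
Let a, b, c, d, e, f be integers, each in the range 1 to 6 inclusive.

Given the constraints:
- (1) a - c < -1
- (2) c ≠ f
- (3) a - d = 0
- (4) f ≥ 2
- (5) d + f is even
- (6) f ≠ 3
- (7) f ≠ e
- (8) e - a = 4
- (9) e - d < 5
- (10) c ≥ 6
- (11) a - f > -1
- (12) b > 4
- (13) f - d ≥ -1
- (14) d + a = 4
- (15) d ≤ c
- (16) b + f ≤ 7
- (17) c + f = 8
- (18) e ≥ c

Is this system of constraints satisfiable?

Setting (a, b, c, d, e, f) = (2, 5, 6, 2, 6, 2) satisfies everything: constraint 1: a - c = -4; constraint 3: a - d = 0; constraint 8: e - a = 4, and the others follow.

Satisfiable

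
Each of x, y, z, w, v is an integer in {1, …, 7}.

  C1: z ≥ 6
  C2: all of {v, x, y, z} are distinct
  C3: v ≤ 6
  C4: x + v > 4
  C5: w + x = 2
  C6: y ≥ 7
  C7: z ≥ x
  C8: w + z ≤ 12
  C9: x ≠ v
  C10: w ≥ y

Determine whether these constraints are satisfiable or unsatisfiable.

Unsatisfiable

From constraints 6 and 10: w ≥ y ≥ 7. From constraint 1: z ≥ 6. Hence w + z ≥ 13. But constraint 8 requires w + z ≤ 12, and 12 < 13. Contradiction.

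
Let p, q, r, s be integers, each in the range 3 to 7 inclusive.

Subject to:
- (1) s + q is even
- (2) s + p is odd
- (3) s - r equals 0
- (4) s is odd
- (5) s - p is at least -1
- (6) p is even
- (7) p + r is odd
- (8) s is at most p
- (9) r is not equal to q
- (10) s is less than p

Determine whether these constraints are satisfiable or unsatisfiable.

Satisfiable

Try p = 4, q = 7, r = 3, s = 3.
Check constraint 3: s - r = 0; constraint 5: s - p = -1. The remaining constraints are straightforward to verify.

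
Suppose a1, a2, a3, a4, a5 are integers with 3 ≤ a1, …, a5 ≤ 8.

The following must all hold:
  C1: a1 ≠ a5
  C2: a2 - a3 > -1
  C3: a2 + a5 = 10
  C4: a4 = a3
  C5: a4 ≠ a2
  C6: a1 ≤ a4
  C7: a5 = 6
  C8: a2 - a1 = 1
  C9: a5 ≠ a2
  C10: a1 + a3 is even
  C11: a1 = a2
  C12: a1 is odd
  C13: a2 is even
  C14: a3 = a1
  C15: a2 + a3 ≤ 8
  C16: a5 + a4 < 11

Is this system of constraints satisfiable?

Unsatisfiable

From constraints 4, 11, and 14, a4 = a3 = a1 = a2, so a4 = a2. But constraint 5 says a4 ≠ a2. Contradiction.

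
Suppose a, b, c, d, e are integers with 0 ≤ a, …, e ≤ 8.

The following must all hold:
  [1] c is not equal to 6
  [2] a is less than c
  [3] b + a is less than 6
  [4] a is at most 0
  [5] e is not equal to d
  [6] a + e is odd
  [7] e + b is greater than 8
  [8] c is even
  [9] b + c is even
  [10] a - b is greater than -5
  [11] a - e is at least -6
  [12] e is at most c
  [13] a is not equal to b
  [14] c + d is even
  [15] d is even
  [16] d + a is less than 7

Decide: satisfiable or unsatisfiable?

Take a = 0, b = 4, c = 8, d = 4, e = 5. Then constraint 3: b + a = 4; constraint 7: e + b = 9; constraint 10: a - b = -4, and every other listed constraint is also met.

Satisfiable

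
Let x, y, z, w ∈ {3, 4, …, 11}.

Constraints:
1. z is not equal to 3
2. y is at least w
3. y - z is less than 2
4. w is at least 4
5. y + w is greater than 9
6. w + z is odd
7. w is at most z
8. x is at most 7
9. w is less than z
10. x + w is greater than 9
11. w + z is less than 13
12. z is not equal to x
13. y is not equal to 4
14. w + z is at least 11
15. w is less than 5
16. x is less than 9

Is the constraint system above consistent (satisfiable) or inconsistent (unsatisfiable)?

Satisfiable

One satisfying assignment is x = 6, y = 6, z = 7, w = 4.
For the less obvious constraints — constraint 3: y - z = -1; constraint 5: y + w = 10; constraint 10: x + w = 10 — and the others hold by inspection.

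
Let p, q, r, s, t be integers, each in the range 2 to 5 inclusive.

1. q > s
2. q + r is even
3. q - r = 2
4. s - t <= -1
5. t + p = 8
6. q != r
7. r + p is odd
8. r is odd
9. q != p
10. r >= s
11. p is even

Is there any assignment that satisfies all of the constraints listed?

Satisfiable

Try p = 4, q = 5, r = 3, s = 3, t = 4.
Check constraint 3: q - r = 2; constraint 4: s - t = -1. The remaining constraints are straightforward to verify.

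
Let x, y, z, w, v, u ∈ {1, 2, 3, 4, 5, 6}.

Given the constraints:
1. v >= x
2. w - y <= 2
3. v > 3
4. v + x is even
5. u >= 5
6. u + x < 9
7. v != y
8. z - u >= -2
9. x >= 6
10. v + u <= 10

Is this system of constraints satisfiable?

From constraints 1 and 9: v ≥ x ≥ 6. From constraint 5: u ≥ 5. Hence v + u ≥ 11. But constraint 10 requires v + u ≤ 10, and 10 < 11. Contradiction.

Unsatisfiable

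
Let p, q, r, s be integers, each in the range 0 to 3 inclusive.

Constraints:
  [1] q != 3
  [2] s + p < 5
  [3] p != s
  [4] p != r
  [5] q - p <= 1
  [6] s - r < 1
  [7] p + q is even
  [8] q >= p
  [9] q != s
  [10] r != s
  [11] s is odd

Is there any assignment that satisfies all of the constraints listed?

Take p = 2, q = 2, r = 3, s = 1. Then constraint 2: s + p = 3; constraint 5: q - p = 0; constraint 6: s - r = -2, and every other listed constraint is also met.

Satisfiable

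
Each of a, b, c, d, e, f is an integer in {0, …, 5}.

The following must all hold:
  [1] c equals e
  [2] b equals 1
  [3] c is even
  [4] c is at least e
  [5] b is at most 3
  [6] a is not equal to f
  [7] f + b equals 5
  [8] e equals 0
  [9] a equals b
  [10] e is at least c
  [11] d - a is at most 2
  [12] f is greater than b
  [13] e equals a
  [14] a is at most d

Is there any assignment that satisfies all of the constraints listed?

Constraint 8 fixes e = 0 and constraint 2 fixes b = 1. Constraints 9 and 13 give e = a = b, so e = b. But 0 ≠ 1 — contradiction.

Unsatisfiable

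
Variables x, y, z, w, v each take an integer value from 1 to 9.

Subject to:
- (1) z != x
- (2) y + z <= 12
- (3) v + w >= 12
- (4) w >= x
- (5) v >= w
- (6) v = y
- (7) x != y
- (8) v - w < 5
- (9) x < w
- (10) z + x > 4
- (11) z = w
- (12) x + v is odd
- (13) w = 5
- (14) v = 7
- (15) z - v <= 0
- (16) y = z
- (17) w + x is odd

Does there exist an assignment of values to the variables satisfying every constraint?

Constraint 14 fixes v = 7 and constraint 13 fixes w = 5. Constraints 6, 11, and 16 give v = y = z = w, so v = w. But 7 ≠ 5 — contradiction.

Unsatisfiable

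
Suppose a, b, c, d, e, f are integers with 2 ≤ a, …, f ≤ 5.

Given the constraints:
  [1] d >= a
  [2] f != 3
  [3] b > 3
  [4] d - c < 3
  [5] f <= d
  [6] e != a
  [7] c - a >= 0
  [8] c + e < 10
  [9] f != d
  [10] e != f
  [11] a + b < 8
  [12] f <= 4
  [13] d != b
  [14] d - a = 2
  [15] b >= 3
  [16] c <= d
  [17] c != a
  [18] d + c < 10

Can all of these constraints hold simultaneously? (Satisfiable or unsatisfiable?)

One satisfying assignment is a = 3, b = 4, c = 4, d = 5, e = 4, f = 2.
For the less obvious constraints — constraint 4: d - c = 1; constraint 7: c - a = 1; constraint 8: c + e = 8 — and the others hold by inspection.

Satisfiable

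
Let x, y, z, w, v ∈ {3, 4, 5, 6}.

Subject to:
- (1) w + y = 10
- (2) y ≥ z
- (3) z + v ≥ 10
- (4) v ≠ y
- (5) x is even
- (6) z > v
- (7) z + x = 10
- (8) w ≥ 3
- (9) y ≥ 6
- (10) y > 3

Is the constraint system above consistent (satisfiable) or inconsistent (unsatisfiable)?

One satisfying assignment is x = 4, y = 6, z = 6, w = 4, v = 5.
For the less obvious constraints — constraint 1: w + y = 10; constraint 3: z + v = 11 — and the others hold by inspection.

Satisfiable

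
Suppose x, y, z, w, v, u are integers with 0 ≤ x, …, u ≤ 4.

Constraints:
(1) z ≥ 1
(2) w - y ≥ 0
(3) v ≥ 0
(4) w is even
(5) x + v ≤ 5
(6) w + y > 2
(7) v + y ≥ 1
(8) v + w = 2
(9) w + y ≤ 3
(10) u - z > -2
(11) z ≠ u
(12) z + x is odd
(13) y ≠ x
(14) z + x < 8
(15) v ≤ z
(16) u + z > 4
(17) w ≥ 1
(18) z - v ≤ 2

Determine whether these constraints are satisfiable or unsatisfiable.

Satisfiable

Try x = 3, y = 1, z = 2, w = 2, v = 0, u = 3.
Check constraint 2: w - y = 1; constraint 5: x + v = 3. The remaining constraints are straightforward to verify.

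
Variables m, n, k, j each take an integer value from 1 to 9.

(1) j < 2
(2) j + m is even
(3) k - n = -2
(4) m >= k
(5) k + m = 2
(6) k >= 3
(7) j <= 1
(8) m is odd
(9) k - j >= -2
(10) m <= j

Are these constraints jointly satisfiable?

Unsatisfiable

From constraints 4 and 6: m ≥ k and k ≥ 3, so m ≥ 3. From constraints 7 and 10: m ≤ j and j ≤ 1, so m ≤ 1. But 1 < 3, so no value of m works.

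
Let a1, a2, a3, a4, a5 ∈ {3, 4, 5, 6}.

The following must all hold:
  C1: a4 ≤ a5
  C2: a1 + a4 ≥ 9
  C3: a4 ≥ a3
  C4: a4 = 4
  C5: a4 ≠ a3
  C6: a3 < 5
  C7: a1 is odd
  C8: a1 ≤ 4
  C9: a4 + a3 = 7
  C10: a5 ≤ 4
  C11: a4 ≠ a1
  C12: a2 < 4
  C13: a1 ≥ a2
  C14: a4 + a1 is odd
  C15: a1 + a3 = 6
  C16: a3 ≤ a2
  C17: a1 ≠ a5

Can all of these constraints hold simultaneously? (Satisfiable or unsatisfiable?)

Unsatisfiable

From constraint 8: a1 ≤ 4. From constraints 1 and 10: a4 ≤ a5 ≤ 4. Hence a1 + a4 ≤ 8. But constraint 2 requires a1 + a4 ≥ 9, and 9 > 8. Contradiction.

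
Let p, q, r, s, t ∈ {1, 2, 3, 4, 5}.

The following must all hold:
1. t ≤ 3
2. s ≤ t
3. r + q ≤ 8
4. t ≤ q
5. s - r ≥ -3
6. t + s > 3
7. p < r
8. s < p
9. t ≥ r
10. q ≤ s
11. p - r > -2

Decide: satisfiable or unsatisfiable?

Unsatisfiable

Constraints 4, 7, 8, 9, and 10 give q ≤ s, s < p, p < r, r ≤ t, t ≤ q. Chaining: q ≤ s < p < r ≤ t ≤ q, which forces q < q — impossible.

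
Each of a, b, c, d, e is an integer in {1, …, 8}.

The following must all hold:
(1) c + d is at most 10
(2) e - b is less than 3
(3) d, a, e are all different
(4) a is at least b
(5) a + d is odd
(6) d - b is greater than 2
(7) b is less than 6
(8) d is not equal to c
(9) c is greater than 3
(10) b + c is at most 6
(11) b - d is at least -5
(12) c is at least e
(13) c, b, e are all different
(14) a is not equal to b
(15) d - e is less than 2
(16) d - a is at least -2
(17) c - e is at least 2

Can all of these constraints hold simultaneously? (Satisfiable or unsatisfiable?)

Satisfiable

The assignment a = 5, b = 1, c = 5, d = 4, e = 3 works:
  constraint 1 holds since c + d = 9.
  constraint 2 holds since e - b = 2.
The rest check out directly.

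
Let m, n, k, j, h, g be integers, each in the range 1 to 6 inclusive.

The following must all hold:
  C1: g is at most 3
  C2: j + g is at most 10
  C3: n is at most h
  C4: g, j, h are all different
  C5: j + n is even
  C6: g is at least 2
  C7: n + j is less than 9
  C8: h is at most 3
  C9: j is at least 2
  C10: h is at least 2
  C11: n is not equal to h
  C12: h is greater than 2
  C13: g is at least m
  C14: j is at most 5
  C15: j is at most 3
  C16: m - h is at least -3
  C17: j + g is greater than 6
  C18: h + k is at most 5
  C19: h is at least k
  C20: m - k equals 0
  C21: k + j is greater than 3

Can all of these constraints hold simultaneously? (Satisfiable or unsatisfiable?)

Unsatisfiable

Constraints 1, 6, 8, 9, 10, and 15 confine each of g, j, h to the 2 values {2, 3}.
Constraint 4 requires all 3 of them to be distinct, but only 2 values are available — impossible by the pigeonhole principle.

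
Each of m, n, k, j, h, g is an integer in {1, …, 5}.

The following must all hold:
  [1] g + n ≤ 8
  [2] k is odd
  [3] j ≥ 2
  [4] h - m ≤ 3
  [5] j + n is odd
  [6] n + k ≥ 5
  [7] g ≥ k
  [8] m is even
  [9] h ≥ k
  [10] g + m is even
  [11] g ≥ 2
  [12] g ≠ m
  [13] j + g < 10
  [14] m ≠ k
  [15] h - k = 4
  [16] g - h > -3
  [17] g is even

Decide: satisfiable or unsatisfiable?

Take m = 2, n = 4, k = 1, j = 3, h = 5, g = 4. Then constraint 1: g + n = 8; constraint 4: h - m = 3, and every other listed constraint is also met.

Satisfiable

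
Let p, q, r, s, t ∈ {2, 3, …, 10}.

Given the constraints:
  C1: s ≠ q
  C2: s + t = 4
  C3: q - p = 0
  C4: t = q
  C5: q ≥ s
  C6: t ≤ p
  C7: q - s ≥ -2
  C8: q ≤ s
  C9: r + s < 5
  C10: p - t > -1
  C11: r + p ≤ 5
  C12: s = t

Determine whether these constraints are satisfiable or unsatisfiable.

From constraints 4 and 12, s = t = q, so s = q. But constraint 1 says s ≠ q. Contradiction.

Unsatisfiable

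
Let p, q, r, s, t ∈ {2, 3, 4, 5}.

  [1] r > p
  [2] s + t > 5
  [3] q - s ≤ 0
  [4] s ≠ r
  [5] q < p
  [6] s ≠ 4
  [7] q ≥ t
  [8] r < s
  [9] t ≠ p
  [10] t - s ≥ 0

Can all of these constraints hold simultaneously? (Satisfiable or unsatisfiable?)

Constraints 1, 5, 7, 8, and 10 give q < p, p < r, r < s, s ≤ t, t ≤ q. Chaining: q < p < r < s ≤ t ≤ q, which forces q < q — impossible.

Unsatisfiable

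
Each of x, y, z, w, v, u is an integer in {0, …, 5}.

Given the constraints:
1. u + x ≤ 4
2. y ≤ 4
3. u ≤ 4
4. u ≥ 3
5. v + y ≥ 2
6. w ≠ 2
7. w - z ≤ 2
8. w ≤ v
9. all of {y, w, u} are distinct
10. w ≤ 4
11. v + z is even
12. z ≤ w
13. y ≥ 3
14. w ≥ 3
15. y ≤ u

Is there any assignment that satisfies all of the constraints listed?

Constraints 2, 3, 4, 10, 13, and 14 confine each of y, w, u to the 2 values {3, 4}.
Constraint 9 requires all 3 of them to be distinct, but only 2 values are available — impossible by the pigeonhole principle.

Unsatisfiable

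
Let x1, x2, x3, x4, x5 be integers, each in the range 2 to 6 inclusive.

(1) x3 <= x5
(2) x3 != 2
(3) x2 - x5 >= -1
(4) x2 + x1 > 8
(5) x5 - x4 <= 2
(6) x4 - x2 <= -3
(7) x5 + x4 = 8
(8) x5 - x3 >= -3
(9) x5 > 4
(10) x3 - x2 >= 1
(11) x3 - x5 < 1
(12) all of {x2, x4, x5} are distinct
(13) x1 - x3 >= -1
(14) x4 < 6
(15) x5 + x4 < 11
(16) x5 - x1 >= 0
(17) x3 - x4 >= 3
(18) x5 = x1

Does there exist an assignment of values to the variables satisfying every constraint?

Unsatisfiable

Constraints 5, 6, 10, 13, and 16 give x1 − x3 ≥ -1, x3 − x2 ≥ 1, x2 − x4 ≥ 3, x4 − x5 ≥ -2, x5 − x1 ≥ 0.
Adding all 5 inequalities: the left sides telescope to 0, and the right sides sum to (-1) + 1 + 3 + (-2) + 0 = 1. So 0 ≥ 1, which is false.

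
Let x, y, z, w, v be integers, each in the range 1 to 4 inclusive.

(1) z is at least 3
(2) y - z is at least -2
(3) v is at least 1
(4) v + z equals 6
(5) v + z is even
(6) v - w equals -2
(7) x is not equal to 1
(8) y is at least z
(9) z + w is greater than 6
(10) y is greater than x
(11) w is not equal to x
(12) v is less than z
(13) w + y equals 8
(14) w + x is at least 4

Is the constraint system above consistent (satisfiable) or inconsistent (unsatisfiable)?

Satisfiable

Take x = 2, y = 4, z = 4, w = 4, v = 2. Then constraint 2: y - z = 0; constraint 4: v + z = 6; constraint 6: v - w = -2, and every other listed constraint is also met.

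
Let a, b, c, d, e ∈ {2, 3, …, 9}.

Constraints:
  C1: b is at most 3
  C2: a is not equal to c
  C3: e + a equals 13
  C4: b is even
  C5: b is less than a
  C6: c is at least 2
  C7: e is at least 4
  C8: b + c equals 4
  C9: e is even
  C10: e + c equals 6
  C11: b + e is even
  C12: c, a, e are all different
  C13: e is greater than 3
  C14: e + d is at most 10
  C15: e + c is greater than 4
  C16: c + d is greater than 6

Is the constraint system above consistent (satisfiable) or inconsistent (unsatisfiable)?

One satisfying assignment is a = 9, b = 2, c = 2, d = 6, e = 4.
For the less obvious constraints — constraint 3: e + a = 13; constraint 8: b + c = 4; constraint 10: e + c = 6 — and the others hold by inspection.

Satisfiable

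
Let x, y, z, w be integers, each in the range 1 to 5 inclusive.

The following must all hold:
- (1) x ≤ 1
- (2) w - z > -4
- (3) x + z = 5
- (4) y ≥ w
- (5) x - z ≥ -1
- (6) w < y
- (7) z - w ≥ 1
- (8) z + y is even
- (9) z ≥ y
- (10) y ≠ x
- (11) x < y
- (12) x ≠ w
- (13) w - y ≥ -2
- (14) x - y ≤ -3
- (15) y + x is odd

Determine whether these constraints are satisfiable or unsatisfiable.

Unsatisfiable

Constraints 5, 7, 13, and 14 give x − z ≥ -1, z − w ≥ 1, w − y ≥ -2, y − x ≥ 3.
Adding all 4 inequalities: the left sides telescope to 0, and the right sides sum to (-1) + 1 + (-2) + 3 = 1. So 0 ≥ 1, which is false.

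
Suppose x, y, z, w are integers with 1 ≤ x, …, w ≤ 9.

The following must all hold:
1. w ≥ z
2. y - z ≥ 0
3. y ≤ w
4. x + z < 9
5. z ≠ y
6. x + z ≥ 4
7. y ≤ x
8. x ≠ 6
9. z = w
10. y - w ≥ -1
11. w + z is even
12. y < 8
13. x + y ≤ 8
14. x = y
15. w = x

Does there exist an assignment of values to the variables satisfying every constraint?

From constraints 9, 14, and 15, z = w = x = y, so z = y. But constraint 5 says z ≠ y. Contradiction.

Unsatisfiable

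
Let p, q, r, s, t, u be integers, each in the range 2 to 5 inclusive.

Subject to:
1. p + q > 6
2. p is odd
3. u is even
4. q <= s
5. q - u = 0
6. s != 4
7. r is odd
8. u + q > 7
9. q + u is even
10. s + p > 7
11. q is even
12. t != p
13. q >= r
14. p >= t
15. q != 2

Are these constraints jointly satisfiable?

One satisfying assignment is p = 5, q = 4, r = 3, s = 5, t = 4, u = 4.
For the less obvious constraints — constraint 1: p + q = 9; constraint 5: q - u = 0; constraint 8: u + q = 8 — and the others hold by inspection.

Satisfiable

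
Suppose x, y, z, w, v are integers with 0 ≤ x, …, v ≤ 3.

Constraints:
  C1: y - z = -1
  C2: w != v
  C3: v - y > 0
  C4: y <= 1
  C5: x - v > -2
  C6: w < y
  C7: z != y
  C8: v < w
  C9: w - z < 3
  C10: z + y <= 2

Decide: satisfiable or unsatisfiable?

Constraints 3, 6, and 8 give w < y, y < v, v < w. Chaining: w < y < v < w, which forces w < w — impossible.

Unsatisfiable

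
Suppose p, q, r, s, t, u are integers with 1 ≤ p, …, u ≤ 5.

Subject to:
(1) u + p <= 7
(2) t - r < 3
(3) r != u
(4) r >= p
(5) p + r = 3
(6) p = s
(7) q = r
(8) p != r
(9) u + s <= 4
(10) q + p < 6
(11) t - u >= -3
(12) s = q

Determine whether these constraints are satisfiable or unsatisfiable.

From constraints 6, 7, and 12, p = s = q = r, so p = r. But constraint 8 says p ≠ r. Contradiction.

Unsatisfiable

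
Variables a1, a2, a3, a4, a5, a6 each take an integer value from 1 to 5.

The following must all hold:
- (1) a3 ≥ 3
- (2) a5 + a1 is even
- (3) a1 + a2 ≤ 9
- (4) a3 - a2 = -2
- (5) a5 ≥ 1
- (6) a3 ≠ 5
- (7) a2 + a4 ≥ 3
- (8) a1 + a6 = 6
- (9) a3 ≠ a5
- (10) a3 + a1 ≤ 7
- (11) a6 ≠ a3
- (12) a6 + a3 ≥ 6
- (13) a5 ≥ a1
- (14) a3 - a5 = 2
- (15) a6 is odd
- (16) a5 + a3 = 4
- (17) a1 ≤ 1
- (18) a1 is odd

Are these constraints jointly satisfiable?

Try a1 = 1, a2 = 5, a3 = 3, a4 = 1, a5 = 1, a6 = 5.
Check constraint 3: a1 + a2 = 6; constraint 4: a3 - a2 = -2; constraint 7: a2 + a4 = 6. The remaining constraints are straightforward to verify.

Satisfiable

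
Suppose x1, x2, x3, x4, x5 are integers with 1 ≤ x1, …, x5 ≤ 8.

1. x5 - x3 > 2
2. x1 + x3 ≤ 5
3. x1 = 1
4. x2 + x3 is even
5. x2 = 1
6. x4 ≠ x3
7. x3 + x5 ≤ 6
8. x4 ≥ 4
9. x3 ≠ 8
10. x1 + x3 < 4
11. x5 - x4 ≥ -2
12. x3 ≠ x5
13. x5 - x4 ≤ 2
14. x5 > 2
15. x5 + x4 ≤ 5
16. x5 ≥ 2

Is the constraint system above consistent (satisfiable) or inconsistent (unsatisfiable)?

Unsatisfiable

From constraint 16: x5 ≥ 2. From constraint 8: x4 ≥ 4. Hence x5 + x4 ≥ 6. But constraint 15 requires x5 + x4 ≤ 5, and 5 < 6. Contradiction.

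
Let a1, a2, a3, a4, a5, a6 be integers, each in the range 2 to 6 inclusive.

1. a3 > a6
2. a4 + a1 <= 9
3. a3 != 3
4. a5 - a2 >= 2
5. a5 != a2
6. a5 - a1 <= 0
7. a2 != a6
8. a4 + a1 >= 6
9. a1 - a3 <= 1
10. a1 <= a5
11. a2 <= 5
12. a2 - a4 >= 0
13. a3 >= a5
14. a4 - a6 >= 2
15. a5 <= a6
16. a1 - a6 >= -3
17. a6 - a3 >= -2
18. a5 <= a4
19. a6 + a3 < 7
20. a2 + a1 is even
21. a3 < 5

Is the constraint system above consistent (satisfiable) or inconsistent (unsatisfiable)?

Unsatisfiable

Constraints 4, 6, 9, 12, 14, and 17 give a1 − a5 ≥ 0, a5 − a2 ≥ 2, a2 − a4 ≥ 0, a4 − a6 ≥ 2, a6 − a3 ≥ -2, a3 − a1 ≥ -1.
Adding all 6 inequalities: the left sides telescope to 0, and the right sides sum to 0 + 2 + 0 + 2 + (-2) + (-1) = 1. So 0 ≥ 1, which is false.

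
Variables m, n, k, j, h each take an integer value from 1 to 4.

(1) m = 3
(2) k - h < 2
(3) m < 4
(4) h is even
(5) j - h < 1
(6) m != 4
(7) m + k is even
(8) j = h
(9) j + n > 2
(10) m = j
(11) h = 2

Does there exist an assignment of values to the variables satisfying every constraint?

Unsatisfiable

Constraint 1 fixes m = 3 and constraint 11 fixes h = 2. Constraints 8 and 10 give m = j = h, so m = h. But 3 ≠ 2 — contradiction.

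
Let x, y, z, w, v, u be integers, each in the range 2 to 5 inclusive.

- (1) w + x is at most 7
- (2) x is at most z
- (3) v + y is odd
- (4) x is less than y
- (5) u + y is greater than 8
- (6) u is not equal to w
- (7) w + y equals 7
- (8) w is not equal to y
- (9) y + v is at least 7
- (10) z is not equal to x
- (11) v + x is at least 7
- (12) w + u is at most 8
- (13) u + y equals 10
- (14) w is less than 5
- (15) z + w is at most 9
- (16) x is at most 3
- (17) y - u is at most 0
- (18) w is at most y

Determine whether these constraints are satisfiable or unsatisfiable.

Satisfiable

Take x = 3, y = 5, z = 5, w = 2, v = 4, u = 5. Then constraint 1: w + x = 5; constraint 5: u + y = 10, and every other listed constraint is also met.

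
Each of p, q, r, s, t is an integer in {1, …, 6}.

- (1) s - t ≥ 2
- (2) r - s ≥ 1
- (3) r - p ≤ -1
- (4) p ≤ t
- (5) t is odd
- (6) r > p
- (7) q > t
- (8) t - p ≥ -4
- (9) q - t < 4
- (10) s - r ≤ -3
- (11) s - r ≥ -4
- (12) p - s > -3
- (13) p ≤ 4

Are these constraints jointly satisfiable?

Constraints 1, 3, 8, and 10 give s − t ≥ 2, t − p ≥ -4, p − r ≥ 1, r − s ≥ 3.
Adding all 4 inequalities: the left sides telescope to 0, and the right sides sum to 2 + (-4) + 1 + 3 = 2. So 0 ≥ 2, which is false.

Unsatisfiable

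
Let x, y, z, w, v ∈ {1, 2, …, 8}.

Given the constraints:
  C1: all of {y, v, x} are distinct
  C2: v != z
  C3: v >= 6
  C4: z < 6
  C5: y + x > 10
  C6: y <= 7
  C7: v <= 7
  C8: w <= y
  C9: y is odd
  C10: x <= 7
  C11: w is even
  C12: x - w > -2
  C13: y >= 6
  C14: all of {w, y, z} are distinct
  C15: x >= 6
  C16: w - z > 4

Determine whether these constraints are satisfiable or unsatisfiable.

Constraints 3, 6, 7, 10, 13, and 15 confine each of y, v, x to the 2 values {6, 7}.
Constraint 1 requires all 3 of them to be distinct, but only 2 values are available — impossible by the pigeonhole principle.

Unsatisfiable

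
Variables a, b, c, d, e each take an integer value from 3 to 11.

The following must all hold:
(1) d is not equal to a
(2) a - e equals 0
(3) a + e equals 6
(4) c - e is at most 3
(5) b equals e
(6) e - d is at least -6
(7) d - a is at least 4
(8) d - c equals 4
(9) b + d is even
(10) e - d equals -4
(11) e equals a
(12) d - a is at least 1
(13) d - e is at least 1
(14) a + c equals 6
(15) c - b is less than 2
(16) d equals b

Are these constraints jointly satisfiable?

Unsatisfiable

From constraints 5, 11, and 16, d = b = e = a, so d = a. But constraint 1 says d ≠ a. Contradiction.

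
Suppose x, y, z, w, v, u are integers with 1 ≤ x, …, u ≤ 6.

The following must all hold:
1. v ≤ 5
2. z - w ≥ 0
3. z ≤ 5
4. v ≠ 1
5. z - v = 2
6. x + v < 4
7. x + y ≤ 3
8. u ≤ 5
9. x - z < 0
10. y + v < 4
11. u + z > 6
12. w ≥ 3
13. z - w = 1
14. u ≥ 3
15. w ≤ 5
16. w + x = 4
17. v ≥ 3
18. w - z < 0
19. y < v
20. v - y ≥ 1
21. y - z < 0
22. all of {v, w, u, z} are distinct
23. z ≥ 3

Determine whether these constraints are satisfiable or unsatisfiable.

Unsatisfiable

Constraints 1, 3, 8, 12, 14, 15, 17, and 23 confine each of v, w, u, z to the 3 values {3, …, 5}.
Constraint 22 requires all 4 of them to be distinct, but only 3 values are available — impossible by the pigeonhole principle.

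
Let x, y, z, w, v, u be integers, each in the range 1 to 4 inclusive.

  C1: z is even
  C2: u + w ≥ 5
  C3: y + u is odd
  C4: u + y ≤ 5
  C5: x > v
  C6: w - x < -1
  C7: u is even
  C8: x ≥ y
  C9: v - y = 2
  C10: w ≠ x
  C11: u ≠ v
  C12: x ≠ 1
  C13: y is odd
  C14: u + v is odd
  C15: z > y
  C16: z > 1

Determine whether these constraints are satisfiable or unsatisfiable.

Satisfiable

Take x = 4, y = 1, z = 4, w = 1, v = 3, u = 4. Then constraint 2: u + w = 5; constraint 4: u + y = 5; constraint 6: w - x = -3, and every other listed constraint is also met.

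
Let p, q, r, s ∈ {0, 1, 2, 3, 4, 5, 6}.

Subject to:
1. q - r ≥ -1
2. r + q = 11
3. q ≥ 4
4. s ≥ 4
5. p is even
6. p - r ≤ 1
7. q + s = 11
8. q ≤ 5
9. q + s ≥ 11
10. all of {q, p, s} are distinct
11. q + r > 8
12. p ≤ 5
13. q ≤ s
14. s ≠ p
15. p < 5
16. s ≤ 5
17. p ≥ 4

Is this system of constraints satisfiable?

Constraints 3, 4, 8, 12, 16, and 17 confine each of q, p, s to the 2 values {4, 5}.
Constraint 10 requires all 3 of them to be distinct, but only 2 values are available — impossible by the pigeonhole principle.

Unsatisfiable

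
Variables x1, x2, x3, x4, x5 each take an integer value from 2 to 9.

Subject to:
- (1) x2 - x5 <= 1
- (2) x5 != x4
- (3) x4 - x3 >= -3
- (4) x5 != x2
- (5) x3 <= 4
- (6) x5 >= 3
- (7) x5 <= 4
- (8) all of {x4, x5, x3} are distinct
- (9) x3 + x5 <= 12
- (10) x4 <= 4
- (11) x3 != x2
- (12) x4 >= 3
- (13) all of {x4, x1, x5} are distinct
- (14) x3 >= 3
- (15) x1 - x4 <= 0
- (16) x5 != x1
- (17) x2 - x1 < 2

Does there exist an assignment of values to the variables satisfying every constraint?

Unsatisfiable

Constraints 5, 6, 7, 10, 12, and 14 confine each of x4, x5, x3 to the 2 values {3, 4}.
Constraint 8 requires all 3 of them to be distinct, but only 2 values are available — impossible by the pigeonhole principle.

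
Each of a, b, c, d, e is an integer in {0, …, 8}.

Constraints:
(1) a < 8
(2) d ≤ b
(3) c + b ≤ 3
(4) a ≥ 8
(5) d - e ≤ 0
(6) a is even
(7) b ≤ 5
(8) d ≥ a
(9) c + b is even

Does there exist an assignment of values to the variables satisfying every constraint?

Unsatisfiable

From constraints 4 and 8: d ≥ a and a ≥ 8, so d ≥ 8. From constraints 2 and 7: d ≤ b and b ≤ 5, so d ≤ 5. But 5 < 8, so no value of d works.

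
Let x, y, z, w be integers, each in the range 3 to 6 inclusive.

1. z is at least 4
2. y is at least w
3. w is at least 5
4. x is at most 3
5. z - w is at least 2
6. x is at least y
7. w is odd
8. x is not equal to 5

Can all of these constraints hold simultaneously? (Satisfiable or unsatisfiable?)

From constraints 2 and 3: y ≥ w and w ≥ 5, so y ≥ 5. From constraints 4 and 6: y ≤ x and x ≤ 3, so y ≤ 3. But 3 < 5, so no value of y works.

Unsatisfiable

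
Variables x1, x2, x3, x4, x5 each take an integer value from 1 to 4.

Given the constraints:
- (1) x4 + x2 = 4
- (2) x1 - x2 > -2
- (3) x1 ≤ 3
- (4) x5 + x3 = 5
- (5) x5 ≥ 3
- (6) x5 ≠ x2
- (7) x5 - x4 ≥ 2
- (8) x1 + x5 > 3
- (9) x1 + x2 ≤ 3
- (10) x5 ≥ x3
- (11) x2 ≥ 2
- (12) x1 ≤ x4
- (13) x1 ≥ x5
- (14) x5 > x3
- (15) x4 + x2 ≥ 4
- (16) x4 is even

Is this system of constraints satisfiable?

Unsatisfiable

From constraints 5 and 13: x1 ≥ x5 ≥ 3. From constraint 11: x2 ≥ 2. Hence x1 + x2 ≥ 5. But constraint 9 requires x1 + x2 ≤ 3, and 3 < 5. Contradiction.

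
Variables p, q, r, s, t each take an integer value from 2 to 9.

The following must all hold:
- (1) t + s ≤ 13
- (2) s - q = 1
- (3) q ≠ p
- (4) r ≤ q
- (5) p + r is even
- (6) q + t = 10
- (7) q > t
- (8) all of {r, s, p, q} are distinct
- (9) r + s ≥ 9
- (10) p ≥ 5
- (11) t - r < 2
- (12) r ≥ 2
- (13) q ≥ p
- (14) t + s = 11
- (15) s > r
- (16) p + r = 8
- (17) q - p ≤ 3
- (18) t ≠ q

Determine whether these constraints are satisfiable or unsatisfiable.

Setting (p, q, r, s, t) = (6, 8, 2, 9, 2) satisfies everything: constraint 1: t + s = 11; constraint 2: s - q = 1, and the others follow.

Satisfiable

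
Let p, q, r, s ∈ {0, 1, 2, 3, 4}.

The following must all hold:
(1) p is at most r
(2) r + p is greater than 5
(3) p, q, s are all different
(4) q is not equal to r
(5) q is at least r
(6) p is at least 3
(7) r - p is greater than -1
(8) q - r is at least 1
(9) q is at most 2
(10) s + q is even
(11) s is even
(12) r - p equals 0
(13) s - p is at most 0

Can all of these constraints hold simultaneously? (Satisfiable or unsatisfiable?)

From constraints 1 and 6: r ≥ p and p ≥ 3, so r ≥ 3. From constraints 5 and 9: r ≤ q and q ≤ 2, so r ≤ 2. But 2 < 3, so no value of r works.

Unsatisfiable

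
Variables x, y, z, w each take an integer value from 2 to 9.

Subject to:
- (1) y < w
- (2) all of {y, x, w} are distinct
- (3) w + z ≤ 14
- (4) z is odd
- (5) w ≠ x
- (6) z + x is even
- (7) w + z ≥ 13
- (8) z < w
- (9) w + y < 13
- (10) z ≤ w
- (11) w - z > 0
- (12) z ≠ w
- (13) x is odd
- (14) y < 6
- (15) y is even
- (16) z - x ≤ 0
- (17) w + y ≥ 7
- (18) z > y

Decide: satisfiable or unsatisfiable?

One satisfying assignment is x = 5, y = 2, z = 5, w = 8.
For the less obvious constraints — constraint 3: w + z = 13; constraint 7: w + z = 13; constraint 9: w + y = 10 — and the others hold by inspection.

Satisfiable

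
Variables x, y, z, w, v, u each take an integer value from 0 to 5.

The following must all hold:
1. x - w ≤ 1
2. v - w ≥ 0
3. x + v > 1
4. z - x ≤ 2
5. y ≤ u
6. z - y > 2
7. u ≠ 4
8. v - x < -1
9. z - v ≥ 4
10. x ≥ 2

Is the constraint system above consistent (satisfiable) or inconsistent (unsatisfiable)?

Unsatisfiable

Constraints 1, 2, 4, and 9 give w − x ≥ -1, x − z ≥ -2, z − v ≥ 4, v − w ≥ 0.
Adding all 4 inequalities: the left sides telescope to 0, and the right sides sum to (-1) + (-2) + 4 + 0 = 1. So 0 ≥ 1, which is false.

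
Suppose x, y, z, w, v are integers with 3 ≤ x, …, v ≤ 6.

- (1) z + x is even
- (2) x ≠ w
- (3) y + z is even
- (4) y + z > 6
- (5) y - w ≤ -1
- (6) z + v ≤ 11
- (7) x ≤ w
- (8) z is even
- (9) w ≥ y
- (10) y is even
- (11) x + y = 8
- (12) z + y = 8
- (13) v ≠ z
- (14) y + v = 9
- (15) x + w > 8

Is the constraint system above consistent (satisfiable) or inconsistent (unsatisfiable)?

Satisfiable

Setting (x, y, z, w, v) = (4, 4, 4, 6, 5) satisfies everything: constraint 4: y + z = 8; constraint 5: y - w = -2; constraint 6: z + v = 9, and the others follow.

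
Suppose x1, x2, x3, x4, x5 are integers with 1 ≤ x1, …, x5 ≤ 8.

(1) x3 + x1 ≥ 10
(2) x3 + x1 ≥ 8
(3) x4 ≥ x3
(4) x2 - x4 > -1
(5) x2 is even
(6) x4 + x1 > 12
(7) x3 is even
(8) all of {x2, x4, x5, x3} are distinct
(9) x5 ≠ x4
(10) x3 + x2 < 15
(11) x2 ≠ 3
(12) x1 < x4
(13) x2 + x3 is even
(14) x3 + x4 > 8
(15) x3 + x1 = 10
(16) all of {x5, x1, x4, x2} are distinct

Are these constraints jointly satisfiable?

Satisfiable

The assignment x1 = 6, x2 = 8, x3 = 4, x4 = 7, x5 = 2 works:
  constraint 1 holds since x3 + x1 = 10.
  constraint 2 holds since x3 + x1 = 10.
  constraint 4 holds since x2 - x4 = 1.
The rest check out directly.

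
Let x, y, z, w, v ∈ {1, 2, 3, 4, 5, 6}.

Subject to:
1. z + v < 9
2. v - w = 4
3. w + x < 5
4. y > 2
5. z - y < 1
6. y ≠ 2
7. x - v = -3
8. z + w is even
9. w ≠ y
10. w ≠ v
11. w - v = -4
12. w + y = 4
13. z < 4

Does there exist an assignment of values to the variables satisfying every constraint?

Satisfiable

Take x = 2, y = 3, z = 3, w = 1, v = 5. Then constraint 1: z + v = 8; constraint 2: v - w = 4, and every other listed constraint is also met.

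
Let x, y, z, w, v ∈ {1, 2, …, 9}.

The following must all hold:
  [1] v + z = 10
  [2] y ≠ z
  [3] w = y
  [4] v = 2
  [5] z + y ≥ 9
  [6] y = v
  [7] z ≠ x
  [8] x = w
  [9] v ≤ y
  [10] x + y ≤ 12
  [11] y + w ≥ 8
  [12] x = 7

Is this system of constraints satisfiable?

Constraint 12 fixes x = 7 and constraint 4 fixes v = 2. Constraints 3, 6, and 8 give x = w = y = v, so x = v. But 7 ≠ 2 — contradiction.

Unsatisfiable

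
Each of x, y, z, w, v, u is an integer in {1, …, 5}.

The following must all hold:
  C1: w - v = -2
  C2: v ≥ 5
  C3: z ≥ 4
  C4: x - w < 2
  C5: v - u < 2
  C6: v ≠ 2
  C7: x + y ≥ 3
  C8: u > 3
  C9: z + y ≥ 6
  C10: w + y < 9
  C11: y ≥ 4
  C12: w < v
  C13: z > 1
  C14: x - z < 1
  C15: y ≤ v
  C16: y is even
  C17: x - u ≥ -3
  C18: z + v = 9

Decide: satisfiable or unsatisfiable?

Satisfiable

One satisfying assignment is x = 2, y = 4, z = 4, w = 3, v = 5, u = 4.
For the less obvious constraints — constraint 1: w - v = -2; constraint 4: x - w = -1; constraint 5: v - u = 1 — and the others hold by inspection.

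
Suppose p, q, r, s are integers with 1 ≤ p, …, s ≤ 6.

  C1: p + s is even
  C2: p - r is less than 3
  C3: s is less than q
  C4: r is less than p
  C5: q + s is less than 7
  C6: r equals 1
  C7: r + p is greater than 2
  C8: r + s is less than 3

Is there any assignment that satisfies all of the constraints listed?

Satisfiable

Take p = 3, q = 5, r = 1, s = 1. Then constraint 2: p - r = 2; constraint 5: q + s = 6, and every other listed constraint is also met.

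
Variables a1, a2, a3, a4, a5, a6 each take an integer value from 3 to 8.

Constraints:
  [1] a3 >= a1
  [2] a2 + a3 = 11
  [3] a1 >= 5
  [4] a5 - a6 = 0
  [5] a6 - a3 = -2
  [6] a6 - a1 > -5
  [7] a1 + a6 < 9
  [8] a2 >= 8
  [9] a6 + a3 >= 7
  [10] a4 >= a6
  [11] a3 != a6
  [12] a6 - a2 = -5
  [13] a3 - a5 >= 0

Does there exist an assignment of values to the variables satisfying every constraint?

From constraint 8: a2 ≥ 8. From constraints 1 and 3: a3 ≥ a1 ≥ 5. Hence a2 + a3 ≥ 13. But constraint 2 requires a2 + a3 = 11, and 11 < 13. Contradiction.

Unsatisfiable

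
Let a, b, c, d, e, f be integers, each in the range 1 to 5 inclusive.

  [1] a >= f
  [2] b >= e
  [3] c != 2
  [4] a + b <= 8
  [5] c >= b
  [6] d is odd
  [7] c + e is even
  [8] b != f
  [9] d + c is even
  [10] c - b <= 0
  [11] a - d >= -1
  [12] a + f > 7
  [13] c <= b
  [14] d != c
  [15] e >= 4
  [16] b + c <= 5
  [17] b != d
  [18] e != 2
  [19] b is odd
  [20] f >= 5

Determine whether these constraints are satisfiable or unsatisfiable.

Unsatisfiable

From constraints 1 and 20: a ≥ f ≥ 5. From constraints 2 and 15: b ≥ e ≥ 4. Hence a + b ≥ 9. But constraint 4 requires a + b ≤ 8, and 8 < 9. Contradiction.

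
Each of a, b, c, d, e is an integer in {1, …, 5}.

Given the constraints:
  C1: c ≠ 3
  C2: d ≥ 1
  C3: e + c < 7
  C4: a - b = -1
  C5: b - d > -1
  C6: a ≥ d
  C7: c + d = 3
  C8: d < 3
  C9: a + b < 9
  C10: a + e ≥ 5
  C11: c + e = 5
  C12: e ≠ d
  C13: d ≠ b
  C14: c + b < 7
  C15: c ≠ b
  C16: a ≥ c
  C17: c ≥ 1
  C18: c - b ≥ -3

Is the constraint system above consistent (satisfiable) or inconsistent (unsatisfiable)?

Satisfiable

Take a = 3, b = 4, c = 1, d = 2, e = 4. Then constraint 3: e + c = 5; constraint 4: a - b = -1, and every other listed constraint is also met.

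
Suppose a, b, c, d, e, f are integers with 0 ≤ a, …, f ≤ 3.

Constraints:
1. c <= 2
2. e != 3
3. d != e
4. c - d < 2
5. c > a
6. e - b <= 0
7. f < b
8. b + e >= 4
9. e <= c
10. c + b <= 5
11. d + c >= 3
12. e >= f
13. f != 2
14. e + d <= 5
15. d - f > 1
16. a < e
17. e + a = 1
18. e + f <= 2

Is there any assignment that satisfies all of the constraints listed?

Try a = 0, b = 3, c = 2, d = 3, e = 1, f = 1.
Check constraint 4: c - d = -1; constraint 6: e - b = -2. The remaining constraints are straightforward to verify.

Satisfiable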